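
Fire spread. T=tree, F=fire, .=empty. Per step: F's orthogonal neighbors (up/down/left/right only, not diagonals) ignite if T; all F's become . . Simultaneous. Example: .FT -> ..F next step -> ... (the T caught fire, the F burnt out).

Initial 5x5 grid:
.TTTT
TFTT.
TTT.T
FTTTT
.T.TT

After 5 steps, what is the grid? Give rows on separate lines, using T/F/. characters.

Step 1: 6 trees catch fire, 2 burn out
  .FTTT
  F.FT.
  FFT.T
  .FTTT
  .T.TT
Step 2: 5 trees catch fire, 6 burn out
  ..FTT
  ...F.
  ..F.T
  ..FTT
  .F.TT
Step 3: 2 trees catch fire, 5 burn out
  ...FT
  .....
  ....T
  ...FT
  ...TT
Step 4: 3 trees catch fire, 2 burn out
  ....F
  .....
  ....T
  ....F
  ...FT
Step 5: 2 trees catch fire, 3 burn out
  .....
  .....
  ....F
  .....
  ....F

.....
.....
....F
.....
....F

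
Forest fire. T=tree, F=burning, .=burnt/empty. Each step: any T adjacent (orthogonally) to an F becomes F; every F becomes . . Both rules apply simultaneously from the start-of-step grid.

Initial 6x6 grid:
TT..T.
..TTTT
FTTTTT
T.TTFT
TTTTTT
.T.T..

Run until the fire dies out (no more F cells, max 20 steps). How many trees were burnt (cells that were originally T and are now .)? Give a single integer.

Answer: 22

Derivation:
Step 1: +6 fires, +2 burnt (F count now 6)
Step 2: +8 fires, +6 burnt (F count now 8)
Step 3: +7 fires, +8 burnt (F count now 7)
Step 4: +1 fires, +7 burnt (F count now 1)
Step 5: +0 fires, +1 burnt (F count now 0)
Fire out after step 5
Initially T: 24, now '.': 34
Total burnt (originally-T cells now '.'): 22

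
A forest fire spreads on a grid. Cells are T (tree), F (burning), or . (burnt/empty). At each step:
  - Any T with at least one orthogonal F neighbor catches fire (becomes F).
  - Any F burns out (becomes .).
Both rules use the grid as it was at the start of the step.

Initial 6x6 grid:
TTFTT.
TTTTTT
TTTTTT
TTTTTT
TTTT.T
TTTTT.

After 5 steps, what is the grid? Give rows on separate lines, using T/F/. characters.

Step 1: 3 trees catch fire, 1 burn out
  TF.FT.
  TTFTTT
  TTTTTT
  TTTTTT
  TTTT.T
  TTTTT.
Step 2: 5 trees catch fire, 3 burn out
  F...F.
  TF.FTT
  TTFTTT
  TTTTTT
  TTTT.T
  TTTTT.
Step 3: 5 trees catch fire, 5 burn out
  ......
  F...FT
  TF.FTT
  TTFTTT
  TTTT.T
  TTTTT.
Step 4: 6 trees catch fire, 5 burn out
  ......
  .....F
  F...FT
  TF.FTT
  TTFT.T
  TTTTT.
Step 5: 6 trees catch fire, 6 burn out
  ......
  ......
  .....F
  F...FT
  TF.F.T
  TTFTT.

......
......
.....F
F...FT
TF.F.T
TTFTT.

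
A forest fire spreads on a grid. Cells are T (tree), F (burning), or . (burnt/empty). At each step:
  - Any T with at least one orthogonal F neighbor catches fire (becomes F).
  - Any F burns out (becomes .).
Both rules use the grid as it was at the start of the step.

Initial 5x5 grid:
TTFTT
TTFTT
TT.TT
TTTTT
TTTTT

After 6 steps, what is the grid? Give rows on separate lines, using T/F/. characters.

Step 1: 4 trees catch fire, 2 burn out
  TF.FT
  TF.FT
  TT.TT
  TTTTT
  TTTTT
Step 2: 6 trees catch fire, 4 burn out
  F...F
  F...F
  TF.FT
  TTTTT
  TTTTT
Step 3: 4 trees catch fire, 6 burn out
  .....
  .....
  F...F
  TFTFT
  TTTTT
Step 4: 5 trees catch fire, 4 burn out
  .....
  .....
  .....
  F.F.F
  TFTFT
Step 5: 3 trees catch fire, 5 burn out
  .....
  .....
  .....
  .....
  F.F.F
Step 6: 0 trees catch fire, 3 burn out
  .....
  .....
  .....
  .....
  .....

.....
.....
.....
.....
.....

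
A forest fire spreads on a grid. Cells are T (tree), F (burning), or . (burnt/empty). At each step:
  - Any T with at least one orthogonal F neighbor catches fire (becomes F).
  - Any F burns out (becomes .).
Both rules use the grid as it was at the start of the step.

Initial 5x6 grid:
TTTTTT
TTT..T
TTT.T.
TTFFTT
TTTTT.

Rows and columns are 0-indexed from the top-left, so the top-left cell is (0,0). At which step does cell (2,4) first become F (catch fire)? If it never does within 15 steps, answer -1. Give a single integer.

Step 1: cell (2,4)='T' (+5 fires, +2 burnt)
Step 2: cell (2,4)='F' (+7 fires, +5 burnt)
  -> target ignites at step 2
Step 3: cell (2,4)='.' (+4 fires, +7 burnt)
Step 4: cell (2,4)='.' (+3 fires, +4 burnt)
Step 5: cell (2,4)='.' (+2 fires, +3 burnt)
Step 6: cell (2,4)='.' (+1 fires, +2 burnt)
Step 7: cell (2,4)='.' (+1 fires, +1 burnt)
Step 8: cell (2,4)='.' (+0 fires, +1 burnt)
  fire out at step 8

2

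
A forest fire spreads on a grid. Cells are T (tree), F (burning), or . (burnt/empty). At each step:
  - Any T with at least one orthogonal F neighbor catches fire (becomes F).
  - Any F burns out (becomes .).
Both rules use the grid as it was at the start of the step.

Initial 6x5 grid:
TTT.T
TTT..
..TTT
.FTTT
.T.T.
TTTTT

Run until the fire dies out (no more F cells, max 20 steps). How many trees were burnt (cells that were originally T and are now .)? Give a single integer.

Step 1: +2 fires, +1 burnt (F count now 2)
Step 2: +3 fires, +2 burnt (F count now 3)
Step 3: +6 fires, +3 burnt (F count now 6)
Step 4: +4 fires, +6 burnt (F count now 4)
Step 5: +3 fires, +4 burnt (F count now 3)
Step 6: +1 fires, +3 burnt (F count now 1)
Step 7: +0 fires, +1 burnt (F count now 0)
Fire out after step 7
Initially T: 20, now '.': 29
Total burnt (originally-T cells now '.'): 19

Answer: 19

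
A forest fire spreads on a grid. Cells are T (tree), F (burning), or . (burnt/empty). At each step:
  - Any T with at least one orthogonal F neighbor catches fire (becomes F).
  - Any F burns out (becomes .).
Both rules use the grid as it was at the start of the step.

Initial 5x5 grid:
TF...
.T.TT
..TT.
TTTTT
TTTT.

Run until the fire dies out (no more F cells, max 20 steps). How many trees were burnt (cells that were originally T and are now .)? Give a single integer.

Answer: 2

Derivation:
Step 1: +2 fires, +1 burnt (F count now 2)
Step 2: +0 fires, +2 burnt (F count now 0)
Fire out after step 2
Initially T: 15, now '.': 12
Total burnt (originally-T cells now '.'): 2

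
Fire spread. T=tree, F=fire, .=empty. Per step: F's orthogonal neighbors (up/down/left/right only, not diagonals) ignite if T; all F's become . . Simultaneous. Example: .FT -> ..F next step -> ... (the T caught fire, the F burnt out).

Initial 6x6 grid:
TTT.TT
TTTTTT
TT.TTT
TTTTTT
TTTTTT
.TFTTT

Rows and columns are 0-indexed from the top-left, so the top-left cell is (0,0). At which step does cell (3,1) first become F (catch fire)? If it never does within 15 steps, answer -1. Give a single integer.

Step 1: cell (3,1)='T' (+3 fires, +1 burnt)
Step 2: cell (3,1)='T' (+4 fires, +3 burnt)
Step 3: cell (3,1)='F' (+5 fires, +4 burnt)
  -> target ignites at step 3
Step 4: cell (3,1)='.' (+5 fires, +5 burnt)
Step 5: cell (3,1)='.' (+5 fires, +5 burnt)
Step 6: cell (3,1)='.' (+5 fires, +5 burnt)
Step 7: cell (3,1)='.' (+4 fires, +5 burnt)
Step 8: cell (3,1)='.' (+1 fires, +4 burnt)
Step 9: cell (3,1)='.' (+0 fires, +1 burnt)
  fire out at step 9

3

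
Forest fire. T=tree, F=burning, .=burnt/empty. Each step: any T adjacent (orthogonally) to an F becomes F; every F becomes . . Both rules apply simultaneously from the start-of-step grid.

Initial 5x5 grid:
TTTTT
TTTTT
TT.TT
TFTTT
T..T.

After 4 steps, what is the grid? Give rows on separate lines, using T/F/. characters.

Step 1: 3 trees catch fire, 1 burn out
  TTTTT
  TTTTT
  TF.TT
  F.FTT
  T..T.
Step 2: 4 trees catch fire, 3 burn out
  TTTTT
  TFTTT
  F..TT
  ...FT
  F..T.
Step 3: 6 trees catch fire, 4 burn out
  TFTTT
  F.FTT
  ...FT
  ....F
  ...F.
Step 4: 4 trees catch fire, 6 burn out
  F.FTT
  ...FT
  ....F
  .....
  .....

F.FTT
...FT
....F
.....
.....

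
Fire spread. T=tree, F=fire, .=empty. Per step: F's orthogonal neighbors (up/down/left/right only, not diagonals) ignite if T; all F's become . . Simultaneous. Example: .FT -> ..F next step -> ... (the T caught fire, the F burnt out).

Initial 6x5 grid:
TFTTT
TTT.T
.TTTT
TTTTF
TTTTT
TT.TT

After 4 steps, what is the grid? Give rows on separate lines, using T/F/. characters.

Step 1: 6 trees catch fire, 2 burn out
  F.FTT
  TFT.T
  .TTTF
  TTTF.
  TTTTF
  TT.TT
Step 2: 9 trees catch fire, 6 burn out
  ...FT
  F.F.F
  .FTF.
  TTF..
  TTTF.
  TT.TF
Step 3: 5 trees catch fire, 9 burn out
  ....F
  .....
  ..F..
  TF...
  TTF..
  TT.F.
Step 4: 2 trees catch fire, 5 burn out
  .....
  .....
  .....
  F....
  TF...
  TT...

.....
.....
.....
F....
TF...
TT...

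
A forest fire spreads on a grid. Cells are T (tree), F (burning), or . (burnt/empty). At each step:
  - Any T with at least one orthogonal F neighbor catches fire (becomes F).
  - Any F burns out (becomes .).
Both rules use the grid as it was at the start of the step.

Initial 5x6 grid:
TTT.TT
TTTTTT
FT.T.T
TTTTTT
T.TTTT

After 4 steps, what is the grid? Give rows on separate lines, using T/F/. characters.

Step 1: 3 trees catch fire, 1 burn out
  TTT.TT
  FTTTTT
  .F.T.T
  FTTTTT
  T.TTTT
Step 2: 4 trees catch fire, 3 burn out
  FTT.TT
  .FTTTT
  ...T.T
  .FTTTT
  F.TTTT
Step 3: 3 trees catch fire, 4 burn out
  .FT.TT
  ..FTTT
  ...T.T
  ..FTTT
  ..TTTT
Step 4: 4 trees catch fire, 3 burn out
  ..F.TT
  ...FTT
  ...T.T
  ...FTT
  ..FTTT

..F.TT
...FTT
...T.T
...FTT
..FTTT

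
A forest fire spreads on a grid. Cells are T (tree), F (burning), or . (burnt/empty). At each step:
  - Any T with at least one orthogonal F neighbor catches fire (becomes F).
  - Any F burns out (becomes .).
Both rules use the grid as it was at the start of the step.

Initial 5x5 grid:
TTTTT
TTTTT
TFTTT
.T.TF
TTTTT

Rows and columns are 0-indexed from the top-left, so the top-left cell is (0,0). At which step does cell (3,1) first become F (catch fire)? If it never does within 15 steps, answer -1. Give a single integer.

Step 1: cell (3,1)='F' (+7 fires, +2 burnt)
  -> target ignites at step 1
Step 2: cell (3,1)='.' (+7 fires, +7 burnt)
Step 3: cell (3,1)='.' (+6 fires, +7 burnt)
Step 4: cell (3,1)='.' (+1 fires, +6 burnt)
Step 5: cell (3,1)='.' (+0 fires, +1 burnt)
  fire out at step 5

1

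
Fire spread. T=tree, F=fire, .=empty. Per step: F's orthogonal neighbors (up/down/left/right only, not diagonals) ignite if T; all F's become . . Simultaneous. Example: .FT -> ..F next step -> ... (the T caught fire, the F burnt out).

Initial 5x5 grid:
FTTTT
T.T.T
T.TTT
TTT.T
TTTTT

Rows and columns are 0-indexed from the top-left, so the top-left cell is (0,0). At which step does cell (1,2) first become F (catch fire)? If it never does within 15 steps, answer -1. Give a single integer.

Step 1: cell (1,2)='T' (+2 fires, +1 burnt)
Step 2: cell (1,2)='T' (+2 fires, +2 burnt)
Step 3: cell (1,2)='F' (+3 fires, +2 burnt)
  -> target ignites at step 3
Step 4: cell (1,2)='.' (+4 fires, +3 burnt)
Step 5: cell (1,2)='.' (+4 fires, +4 burnt)
Step 6: cell (1,2)='.' (+2 fires, +4 burnt)
Step 7: cell (1,2)='.' (+2 fires, +2 burnt)
Step 8: cell (1,2)='.' (+1 fires, +2 burnt)
Step 9: cell (1,2)='.' (+0 fires, +1 burnt)
  fire out at step 9

3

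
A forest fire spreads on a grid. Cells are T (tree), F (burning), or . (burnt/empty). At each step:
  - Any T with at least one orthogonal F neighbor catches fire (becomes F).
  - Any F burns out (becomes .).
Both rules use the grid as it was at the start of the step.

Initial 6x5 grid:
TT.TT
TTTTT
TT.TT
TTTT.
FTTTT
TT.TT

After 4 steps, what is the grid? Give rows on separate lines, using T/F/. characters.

Step 1: 3 trees catch fire, 1 burn out
  TT.TT
  TTTTT
  TT.TT
  FTTT.
  .FTTT
  FT.TT
Step 2: 4 trees catch fire, 3 burn out
  TT.TT
  TTTTT
  FT.TT
  .FTT.
  ..FTT
  .F.TT
Step 3: 4 trees catch fire, 4 burn out
  TT.TT
  FTTTT
  .F.TT
  ..FT.
  ...FT
  ...TT
Step 4: 5 trees catch fire, 4 burn out
  FT.TT
  .FTTT
  ...TT
  ...F.
  ....F
  ...FT

FT.TT
.FTTT
...TT
...F.
....F
...FT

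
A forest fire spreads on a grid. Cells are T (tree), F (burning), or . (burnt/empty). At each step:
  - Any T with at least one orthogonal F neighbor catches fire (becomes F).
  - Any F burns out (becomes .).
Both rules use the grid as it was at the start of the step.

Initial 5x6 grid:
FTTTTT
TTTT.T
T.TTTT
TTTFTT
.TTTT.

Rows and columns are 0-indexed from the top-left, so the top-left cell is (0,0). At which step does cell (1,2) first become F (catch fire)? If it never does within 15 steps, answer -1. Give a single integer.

Step 1: cell (1,2)='T' (+6 fires, +2 burnt)
Step 2: cell (1,2)='T' (+10 fires, +6 burnt)
Step 3: cell (1,2)='F' (+5 fires, +10 burnt)
  -> target ignites at step 3
Step 4: cell (1,2)='.' (+2 fires, +5 burnt)
Step 5: cell (1,2)='.' (+1 fires, +2 burnt)
Step 6: cell (1,2)='.' (+0 fires, +1 burnt)
  fire out at step 6

3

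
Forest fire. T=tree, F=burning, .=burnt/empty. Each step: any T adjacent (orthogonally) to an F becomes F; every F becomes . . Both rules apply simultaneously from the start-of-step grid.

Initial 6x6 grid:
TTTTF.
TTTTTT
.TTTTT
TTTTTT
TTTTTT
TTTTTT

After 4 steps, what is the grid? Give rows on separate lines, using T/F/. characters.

Step 1: 2 trees catch fire, 1 burn out
  TTTF..
  TTTTFT
  .TTTTT
  TTTTTT
  TTTTTT
  TTTTTT
Step 2: 4 trees catch fire, 2 burn out
  TTF...
  TTTF.F
  .TTTFT
  TTTTTT
  TTTTTT
  TTTTTT
Step 3: 5 trees catch fire, 4 burn out
  TF....
  TTF...
  .TTF.F
  TTTTFT
  TTTTTT
  TTTTTT
Step 4: 6 trees catch fire, 5 burn out
  F.....
  TF....
  .TF...
  TTTF.F
  TTTTFT
  TTTTTT

F.....
TF....
.TF...
TTTF.F
TTTTFT
TTTTTT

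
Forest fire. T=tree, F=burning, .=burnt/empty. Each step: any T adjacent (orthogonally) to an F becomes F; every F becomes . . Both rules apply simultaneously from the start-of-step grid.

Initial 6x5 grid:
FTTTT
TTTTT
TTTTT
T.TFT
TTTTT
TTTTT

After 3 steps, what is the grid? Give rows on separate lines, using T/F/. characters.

Step 1: 6 trees catch fire, 2 burn out
  .FTTT
  FTTTT
  TTTFT
  T.F.F
  TTTFT
  TTTTT
Step 2: 9 trees catch fire, 6 burn out
  ..FTT
  .FTFT
  FTF.F
  T....
  TTF.F
  TTTFT
Step 3: 8 trees catch fire, 9 burn out
  ...FT
  ..F.F
  .F...
  F....
  TF...
  TTF.F

...FT
..F.F
.F...
F....
TF...
TTF.F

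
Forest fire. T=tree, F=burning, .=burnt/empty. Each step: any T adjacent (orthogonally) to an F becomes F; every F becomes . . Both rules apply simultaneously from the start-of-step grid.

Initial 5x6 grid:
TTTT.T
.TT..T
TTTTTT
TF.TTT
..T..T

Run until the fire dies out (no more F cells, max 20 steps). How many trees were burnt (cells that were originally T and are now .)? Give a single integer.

Answer: 19

Derivation:
Step 1: +2 fires, +1 burnt (F count now 2)
Step 2: +3 fires, +2 burnt (F count now 3)
Step 3: +3 fires, +3 burnt (F count now 3)
Step 4: +4 fires, +3 burnt (F count now 4)
Step 5: +3 fires, +4 burnt (F count now 3)
Step 6: +2 fires, +3 burnt (F count now 2)
Step 7: +2 fires, +2 burnt (F count now 2)
Step 8: +0 fires, +2 burnt (F count now 0)
Fire out after step 8
Initially T: 20, now '.': 29
Total burnt (originally-T cells now '.'): 19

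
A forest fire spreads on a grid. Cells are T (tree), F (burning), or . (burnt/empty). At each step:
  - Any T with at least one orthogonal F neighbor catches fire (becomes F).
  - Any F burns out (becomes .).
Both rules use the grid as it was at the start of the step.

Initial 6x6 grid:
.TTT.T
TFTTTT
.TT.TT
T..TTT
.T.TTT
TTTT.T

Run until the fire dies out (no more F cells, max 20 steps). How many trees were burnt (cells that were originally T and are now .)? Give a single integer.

Step 1: +4 fires, +1 burnt (F count now 4)
Step 2: +3 fires, +4 burnt (F count now 3)
Step 3: +2 fires, +3 burnt (F count now 2)
Step 4: +2 fires, +2 burnt (F count now 2)
Step 5: +3 fires, +2 burnt (F count now 3)
Step 6: +3 fires, +3 burnt (F count now 3)
Step 7: +2 fires, +3 burnt (F count now 2)
Step 8: +2 fires, +2 burnt (F count now 2)
Step 9: +1 fires, +2 burnt (F count now 1)
Step 10: +1 fires, +1 burnt (F count now 1)
Step 11: +2 fires, +1 burnt (F count now 2)
Step 12: +0 fires, +2 burnt (F count now 0)
Fire out after step 12
Initially T: 26, now '.': 35
Total burnt (originally-T cells now '.'): 25

Answer: 25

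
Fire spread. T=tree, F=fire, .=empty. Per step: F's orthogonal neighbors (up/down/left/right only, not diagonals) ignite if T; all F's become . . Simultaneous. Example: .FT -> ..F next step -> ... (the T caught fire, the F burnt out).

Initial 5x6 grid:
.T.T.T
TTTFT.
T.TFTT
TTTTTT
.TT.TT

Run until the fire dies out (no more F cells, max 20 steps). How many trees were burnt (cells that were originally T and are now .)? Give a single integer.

Answer: 20

Derivation:
Step 1: +6 fires, +2 burnt (F count now 6)
Step 2: +4 fires, +6 burnt (F count now 4)
Step 3: +6 fires, +4 burnt (F count now 6)
Step 4: +4 fires, +6 burnt (F count now 4)
Step 5: +0 fires, +4 burnt (F count now 0)
Fire out after step 5
Initially T: 21, now '.': 29
Total burnt (originally-T cells now '.'): 20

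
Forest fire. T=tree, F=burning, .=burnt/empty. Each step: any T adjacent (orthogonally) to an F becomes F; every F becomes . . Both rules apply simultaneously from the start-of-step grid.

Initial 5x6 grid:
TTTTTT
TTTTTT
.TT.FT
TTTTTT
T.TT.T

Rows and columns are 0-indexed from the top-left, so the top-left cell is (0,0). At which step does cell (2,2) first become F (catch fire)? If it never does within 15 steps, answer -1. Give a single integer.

Step 1: cell (2,2)='T' (+3 fires, +1 burnt)
Step 2: cell (2,2)='T' (+5 fires, +3 burnt)
Step 3: cell (2,2)='T' (+6 fires, +5 burnt)
Step 4: cell (2,2)='F' (+5 fires, +6 burnt)
  -> target ignites at step 4
Step 5: cell (2,2)='.' (+4 fires, +5 burnt)
Step 6: cell (2,2)='.' (+2 fires, +4 burnt)
Step 7: cell (2,2)='.' (+0 fires, +2 burnt)
  fire out at step 7

4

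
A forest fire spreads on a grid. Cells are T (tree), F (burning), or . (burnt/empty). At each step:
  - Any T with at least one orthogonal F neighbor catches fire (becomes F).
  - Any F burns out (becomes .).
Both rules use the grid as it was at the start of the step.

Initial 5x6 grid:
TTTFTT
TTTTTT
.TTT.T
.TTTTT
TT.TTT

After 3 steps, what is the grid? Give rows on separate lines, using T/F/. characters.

Step 1: 3 trees catch fire, 1 burn out
  TTF.FT
  TTTFTT
  .TTT.T
  .TTTTT
  TT.TTT
Step 2: 5 trees catch fire, 3 burn out
  TF...F
  TTF.FT
  .TTF.T
  .TTTTT
  TT.TTT
Step 3: 5 trees catch fire, 5 burn out
  F.....
  TF...F
  .TF..T
  .TTFTT
  TT.TTT

F.....
TF...F
.TF..T
.TTFTT
TT.TTT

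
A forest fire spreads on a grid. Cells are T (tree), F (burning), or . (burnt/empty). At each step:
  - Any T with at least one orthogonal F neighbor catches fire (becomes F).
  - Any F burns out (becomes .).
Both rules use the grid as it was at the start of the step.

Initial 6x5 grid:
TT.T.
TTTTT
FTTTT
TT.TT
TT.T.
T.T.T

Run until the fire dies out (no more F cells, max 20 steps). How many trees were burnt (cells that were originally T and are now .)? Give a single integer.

Step 1: +3 fires, +1 burnt (F count now 3)
Step 2: +5 fires, +3 burnt (F count now 5)
Step 3: +5 fires, +5 burnt (F count now 5)
Step 4: +3 fires, +5 burnt (F count now 3)
Step 5: +4 fires, +3 burnt (F count now 4)
Step 6: +0 fires, +4 burnt (F count now 0)
Fire out after step 6
Initially T: 22, now '.': 28
Total burnt (originally-T cells now '.'): 20

Answer: 20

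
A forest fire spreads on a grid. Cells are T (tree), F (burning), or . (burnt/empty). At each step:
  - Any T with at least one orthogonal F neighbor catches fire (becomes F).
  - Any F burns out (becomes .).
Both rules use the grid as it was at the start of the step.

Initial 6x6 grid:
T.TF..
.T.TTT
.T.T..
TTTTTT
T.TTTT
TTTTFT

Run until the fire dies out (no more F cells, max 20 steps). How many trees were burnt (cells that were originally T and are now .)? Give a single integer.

Answer: 23

Derivation:
Step 1: +5 fires, +2 burnt (F count now 5)
Step 2: +6 fires, +5 burnt (F count now 6)
Step 3: +5 fires, +6 burnt (F count now 5)
Step 4: +2 fires, +5 burnt (F count now 2)
Step 5: +2 fires, +2 burnt (F count now 2)
Step 6: +2 fires, +2 burnt (F count now 2)
Step 7: +1 fires, +2 burnt (F count now 1)
Step 8: +0 fires, +1 burnt (F count now 0)
Fire out after step 8
Initially T: 24, now '.': 35
Total burnt (originally-T cells now '.'): 23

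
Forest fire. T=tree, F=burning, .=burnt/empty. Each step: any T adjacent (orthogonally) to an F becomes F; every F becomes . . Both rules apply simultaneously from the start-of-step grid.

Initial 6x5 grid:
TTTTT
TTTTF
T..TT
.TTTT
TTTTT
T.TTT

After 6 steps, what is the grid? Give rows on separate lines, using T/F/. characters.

Step 1: 3 trees catch fire, 1 burn out
  TTTTF
  TTTF.
  T..TF
  .TTTT
  TTTTT
  T.TTT
Step 2: 4 trees catch fire, 3 burn out
  TTTF.
  TTF..
  T..F.
  .TTTF
  TTTTT
  T.TTT
Step 3: 4 trees catch fire, 4 burn out
  TTF..
  TF...
  T....
  .TTF.
  TTTTF
  T.TTT
Step 4: 5 trees catch fire, 4 burn out
  TF...
  F....
  T....
  .TF..
  TTTF.
  T.TTF
Step 5: 5 trees catch fire, 5 burn out
  F....
  .....
  F....
  .F...
  TTF..
  T.TF.
Step 6: 2 trees catch fire, 5 burn out
  .....
  .....
  .....
  .....
  TF...
  T.F..

.....
.....
.....
.....
TF...
T.F..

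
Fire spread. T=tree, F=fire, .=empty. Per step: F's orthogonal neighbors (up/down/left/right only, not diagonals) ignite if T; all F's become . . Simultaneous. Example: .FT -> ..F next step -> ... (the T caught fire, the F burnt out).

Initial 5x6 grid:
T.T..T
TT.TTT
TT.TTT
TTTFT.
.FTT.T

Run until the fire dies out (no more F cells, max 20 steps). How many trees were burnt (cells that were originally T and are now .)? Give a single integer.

Answer: 18

Derivation:
Step 1: +6 fires, +2 burnt (F count now 6)
Step 2: +4 fires, +6 burnt (F count now 4)
Step 3: +4 fires, +4 burnt (F count now 4)
Step 4: +2 fires, +4 burnt (F count now 2)
Step 5: +2 fires, +2 burnt (F count now 2)
Step 6: +0 fires, +2 burnt (F count now 0)
Fire out after step 6
Initially T: 20, now '.': 28
Total burnt (originally-T cells now '.'): 18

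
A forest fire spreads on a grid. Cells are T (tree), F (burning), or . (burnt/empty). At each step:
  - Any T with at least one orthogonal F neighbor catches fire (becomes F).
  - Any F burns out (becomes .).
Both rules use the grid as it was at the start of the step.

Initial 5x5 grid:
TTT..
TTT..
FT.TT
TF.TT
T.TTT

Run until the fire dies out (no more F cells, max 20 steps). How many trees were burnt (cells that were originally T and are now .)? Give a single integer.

Step 1: +3 fires, +2 burnt (F count now 3)
Step 2: +3 fires, +3 burnt (F count now 3)
Step 3: +2 fires, +3 burnt (F count now 2)
Step 4: +1 fires, +2 burnt (F count now 1)
Step 5: +0 fires, +1 burnt (F count now 0)
Fire out after step 5
Initially T: 16, now '.': 18
Total burnt (originally-T cells now '.'): 9

Answer: 9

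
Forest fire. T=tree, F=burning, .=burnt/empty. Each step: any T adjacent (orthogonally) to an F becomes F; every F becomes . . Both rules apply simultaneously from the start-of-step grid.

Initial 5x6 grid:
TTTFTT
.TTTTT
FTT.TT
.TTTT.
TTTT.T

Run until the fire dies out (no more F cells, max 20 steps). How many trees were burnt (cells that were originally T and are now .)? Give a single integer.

Answer: 22

Derivation:
Step 1: +4 fires, +2 burnt (F count now 4)
Step 2: +7 fires, +4 burnt (F count now 7)
Step 3: +5 fires, +7 burnt (F count now 5)
Step 4: +5 fires, +5 burnt (F count now 5)
Step 5: +1 fires, +5 burnt (F count now 1)
Step 6: +0 fires, +1 burnt (F count now 0)
Fire out after step 6
Initially T: 23, now '.': 29
Total burnt (originally-T cells now '.'): 22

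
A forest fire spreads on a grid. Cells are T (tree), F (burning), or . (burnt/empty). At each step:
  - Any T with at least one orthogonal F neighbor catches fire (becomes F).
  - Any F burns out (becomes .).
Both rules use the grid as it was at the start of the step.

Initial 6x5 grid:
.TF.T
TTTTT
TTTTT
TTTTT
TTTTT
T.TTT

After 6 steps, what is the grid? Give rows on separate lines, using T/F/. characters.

Step 1: 2 trees catch fire, 1 burn out
  .F..T
  TTFTT
  TTTTT
  TTTTT
  TTTTT
  T.TTT
Step 2: 3 trees catch fire, 2 burn out
  ....T
  TF.FT
  TTFTT
  TTTTT
  TTTTT
  T.TTT
Step 3: 5 trees catch fire, 3 burn out
  ....T
  F...F
  TF.FT
  TTFTT
  TTTTT
  T.TTT
Step 4: 6 trees catch fire, 5 burn out
  ....F
  .....
  F...F
  TF.FT
  TTFTT
  T.TTT
Step 5: 5 trees catch fire, 6 burn out
  .....
  .....
  .....
  F...F
  TF.FT
  T.FTT
Step 6: 3 trees catch fire, 5 burn out
  .....
  .....
  .....
  .....
  F...F
  T..FT

.....
.....
.....
.....
F...F
T..FT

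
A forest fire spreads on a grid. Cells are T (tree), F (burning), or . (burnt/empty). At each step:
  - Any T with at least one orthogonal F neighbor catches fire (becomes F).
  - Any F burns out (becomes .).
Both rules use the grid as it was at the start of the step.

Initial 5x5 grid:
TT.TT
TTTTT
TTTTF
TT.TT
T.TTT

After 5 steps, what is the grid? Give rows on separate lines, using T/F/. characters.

Step 1: 3 trees catch fire, 1 burn out
  TT.TT
  TTTTF
  TTTF.
  TT.TF
  T.TTT
Step 2: 5 trees catch fire, 3 burn out
  TT.TF
  TTTF.
  TTF..
  TT.F.
  T.TTF
Step 3: 4 trees catch fire, 5 burn out
  TT.F.
  TTF..
  TF...
  TT...
  T.TF.
Step 4: 4 trees catch fire, 4 burn out
  TT...
  TF...
  F....
  TF...
  T.F..
Step 5: 3 trees catch fire, 4 burn out
  TF...
  F....
  .....
  F....
  T....

TF...
F....
.....
F....
T....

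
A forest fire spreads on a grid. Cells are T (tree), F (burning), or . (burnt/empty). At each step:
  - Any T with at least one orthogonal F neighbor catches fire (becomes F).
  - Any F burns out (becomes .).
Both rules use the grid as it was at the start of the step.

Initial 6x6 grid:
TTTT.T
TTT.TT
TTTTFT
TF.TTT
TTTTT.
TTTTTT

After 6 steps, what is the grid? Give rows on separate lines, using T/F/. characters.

Step 1: 7 trees catch fire, 2 burn out
  TTTT.T
  TTT.FT
  TFTF.F
  F..TFT
  TFTTT.
  TTTTTT
Step 2: 10 trees catch fire, 7 burn out
  TTTT.T
  TFT..F
  F.F...
  ...F.F
  F.FTF.
  TFTTTT
Step 3: 8 trees catch fire, 10 burn out
  TFTT.F
  F.F...
  ......
  ......
  ...F..
  F.FTFT
Step 4: 4 trees catch fire, 8 burn out
  F.FT..
  ......
  ......
  ......
  ......
  ...F.F
Step 5: 1 trees catch fire, 4 burn out
  ...F..
  ......
  ......
  ......
  ......
  ......
Step 6: 0 trees catch fire, 1 burn out
  ......
  ......
  ......
  ......
  ......
  ......

......
......
......
......
......
......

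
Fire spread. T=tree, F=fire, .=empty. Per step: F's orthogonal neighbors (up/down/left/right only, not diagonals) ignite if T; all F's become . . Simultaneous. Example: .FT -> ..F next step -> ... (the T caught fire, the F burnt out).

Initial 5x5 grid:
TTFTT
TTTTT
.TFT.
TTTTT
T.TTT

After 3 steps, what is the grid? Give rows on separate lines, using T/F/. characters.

Step 1: 6 trees catch fire, 2 burn out
  TF.FT
  TTFTT
  .F.F.
  TTFTT
  T.TTT
Step 2: 7 trees catch fire, 6 burn out
  F...F
  TF.FT
  .....
  TF.FT
  T.FTT
Step 3: 5 trees catch fire, 7 burn out
  .....
  F...F
  .....
  F...F
  T..FT

.....
F...F
.....
F...F
T..FT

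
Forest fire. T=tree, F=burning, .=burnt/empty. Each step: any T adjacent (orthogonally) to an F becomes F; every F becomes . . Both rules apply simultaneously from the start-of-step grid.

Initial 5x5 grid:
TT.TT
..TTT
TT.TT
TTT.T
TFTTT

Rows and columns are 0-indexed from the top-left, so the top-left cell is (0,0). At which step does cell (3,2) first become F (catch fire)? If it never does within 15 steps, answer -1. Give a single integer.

Step 1: cell (3,2)='T' (+3 fires, +1 burnt)
Step 2: cell (3,2)='F' (+4 fires, +3 burnt)
  -> target ignites at step 2
Step 3: cell (3,2)='.' (+2 fires, +4 burnt)
Step 4: cell (3,2)='.' (+1 fires, +2 burnt)
Step 5: cell (3,2)='.' (+1 fires, +1 burnt)
Step 6: cell (3,2)='.' (+2 fires, +1 burnt)
Step 7: cell (3,2)='.' (+2 fires, +2 burnt)
Step 8: cell (3,2)='.' (+2 fires, +2 burnt)
Step 9: cell (3,2)='.' (+0 fires, +2 burnt)
  fire out at step 9

2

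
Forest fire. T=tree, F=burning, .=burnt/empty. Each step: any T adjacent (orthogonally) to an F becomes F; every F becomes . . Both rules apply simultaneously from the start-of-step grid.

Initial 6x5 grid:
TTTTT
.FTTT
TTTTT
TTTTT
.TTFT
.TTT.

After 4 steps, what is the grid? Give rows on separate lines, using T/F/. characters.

Step 1: 7 trees catch fire, 2 burn out
  TFTTT
  ..FTT
  TFTTT
  TTTFT
  .TF.F
  .TTF.
Step 2: 11 trees catch fire, 7 burn out
  F.FTT
  ...FT
  F.FFT
  TFF.F
  .F...
  .TF..
Step 3: 5 trees catch fire, 11 burn out
  ...FT
  ....F
  ....F
  F....
  .....
  .F...
Step 4: 1 trees catch fire, 5 burn out
  ....F
  .....
  .....
  .....
  .....
  .....

....F
.....
.....
.....
.....
.....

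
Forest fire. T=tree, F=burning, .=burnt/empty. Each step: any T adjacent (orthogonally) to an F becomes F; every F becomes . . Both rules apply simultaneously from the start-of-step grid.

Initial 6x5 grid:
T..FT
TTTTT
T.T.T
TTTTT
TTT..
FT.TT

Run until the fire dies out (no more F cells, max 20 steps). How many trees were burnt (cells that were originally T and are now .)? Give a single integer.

Answer: 19

Derivation:
Step 1: +4 fires, +2 burnt (F count now 4)
Step 2: +4 fires, +4 burnt (F count now 4)
Step 3: +6 fires, +4 burnt (F count now 6)
Step 4: +3 fires, +6 burnt (F count now 3)
Step 5: +2 fires, +3 burnt (F count now 2)
Step 6: +0 fires, +2 burnt (F count now 0)
Fire out after step 6
Initially T: 21, now '.': 28
Total burnt (originally-T cells now '.'): 19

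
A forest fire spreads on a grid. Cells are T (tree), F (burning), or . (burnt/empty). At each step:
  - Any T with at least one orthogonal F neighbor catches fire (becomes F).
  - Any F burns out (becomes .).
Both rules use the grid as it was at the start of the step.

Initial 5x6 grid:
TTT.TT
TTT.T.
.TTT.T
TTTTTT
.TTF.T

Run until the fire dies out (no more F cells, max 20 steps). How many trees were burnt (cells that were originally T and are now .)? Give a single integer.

Step 1: +2 fires, +1 burnt (F count now 2)
Step 2: +4 fires, +2 burnt (F count now 4)
Step 3: +3 fires, +4 burnt (F count now 3)
Step 4: +5 fires, +3 burnt (F count now 5)
Step 5: +2 fires, +5 burnt (F count now 2)
Step 6: +2 fires, +2 burnt (F count now 2)
Step 7: +1 fires, +2 burnt (F count now 1)
Step 8: +0 fires, +1 burnt (F count now 0)
Fire out after step 8
Initially T: 22, now '.': 27
Total burnt (originally-T cells now '.'): 19

Answer: 19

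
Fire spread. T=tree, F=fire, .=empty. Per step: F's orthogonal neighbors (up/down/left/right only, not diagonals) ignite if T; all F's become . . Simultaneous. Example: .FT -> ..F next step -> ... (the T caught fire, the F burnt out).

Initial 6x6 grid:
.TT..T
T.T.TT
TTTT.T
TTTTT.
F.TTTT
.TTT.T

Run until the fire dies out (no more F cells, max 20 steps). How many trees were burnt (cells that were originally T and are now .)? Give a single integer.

Answer: 21

Derivation:
Step 1: +1 fires, +1 burnt (F count now 1)
Step 2: +2 fires, +1 burnt (F count now 2)
Step 3: +3 fires, +2 burnt (F count now 3)
Step 4: +3 fires, +3 burnt (F count now 3)
Step 5: +5 fires, +3 burnt (F count now 5)
Step 6: +4 fires, +5 burnt (F count now 4)
Step 7: +2 fires, +4 burnt (F count now 2)
Step 8: +1 fires, +2 burnt (F count now 1)
Step 9: +0 fires, +1 burnt (F count now 0)
Fire out after step 9
Initially T: 25, now '.': 32
Total burnt (originally-T cells now '.'): 21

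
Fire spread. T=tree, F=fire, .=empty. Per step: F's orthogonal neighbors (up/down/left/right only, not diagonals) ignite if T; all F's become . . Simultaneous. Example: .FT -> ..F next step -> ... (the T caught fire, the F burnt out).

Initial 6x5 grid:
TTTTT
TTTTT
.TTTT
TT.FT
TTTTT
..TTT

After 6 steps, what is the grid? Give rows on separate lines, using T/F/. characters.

Step 1: 3 trees catch fire, 1 burn out
  TTTTT
  TTTTT
  .TTFT
  TT..F
  TTTFT
  ..TTT
Step 2: 6 trees catch fire, 3 burn out
  TTTTT
  TTTFT
  .TF.F
  TT...
  TTF.F
  ..TFT
Step 3: 7 trees catch fire, 6 burn out
  TTTFT
  TTF.F
  .F...
  TT...
  TF...
  ..F.F
Step 4: 5 trees catch fire, 7 burn out
  TTF.F
  TF...
  .....
  TF...
  F....
  .....
Step 5: 3 trees catch fire, 5 burn out
  TF...
  F....
  .....
  F....
  .....
  .....
Step 6: 1 trees catch fire, 3 burn out
  F....
  .....
  .....
  .....
  .....
  .....

F....
.....
.....
.....
.....
.....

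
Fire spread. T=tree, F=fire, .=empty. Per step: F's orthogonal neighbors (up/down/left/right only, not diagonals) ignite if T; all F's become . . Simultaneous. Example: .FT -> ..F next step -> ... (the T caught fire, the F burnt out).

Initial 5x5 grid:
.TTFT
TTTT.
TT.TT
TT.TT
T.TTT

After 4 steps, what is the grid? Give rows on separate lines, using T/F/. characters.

Step 1: 3 trees catch fire, 1 burn out
  .TF.F
  TTTF.
  TT.TT
  TT.TT
  T.TTT
Step 2: 3 trees catch fire, 3 burn out
  .F...
  TTF..
  TT.FT
  TT.TT
  T.TTT
Step 3: 3 trees catch fire, 3 burn out
  .....
  TF...
  TT..F
  TT.FT
  T.TTT
Step 4: 4 trees catch fire, 3 burn out
  .....
  F....
  TF...
  TT..F
  T.TFT

.....
F....
TF...
TT..F
T.TFT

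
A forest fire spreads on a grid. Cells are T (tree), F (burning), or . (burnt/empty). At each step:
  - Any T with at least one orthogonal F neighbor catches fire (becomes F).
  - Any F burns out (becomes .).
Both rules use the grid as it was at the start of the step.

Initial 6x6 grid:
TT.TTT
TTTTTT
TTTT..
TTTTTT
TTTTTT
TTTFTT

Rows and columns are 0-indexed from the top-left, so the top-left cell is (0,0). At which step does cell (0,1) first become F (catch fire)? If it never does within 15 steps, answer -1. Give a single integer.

Step 1: cell (0,1)='T' (+3 fires, +1 burnt)
Step 2: cell (0,1)='T' (+5 fires, +3 burnt)
Step 3: cell (0,1)='T' (+6 fires, +5 burnt)
Step 4: cell (0,1)='T' (+5 fires, +6 burnt)
Step 5: cell (0,1)='T' (+5 fires, +5 burnt)
Step 6: cell (0,1)='T' (+4 fires, +5 burnt)
Step 7: cell (0,1)='F' (+3 fires, +4 burnt)
  -> target ignites at step 7
Step 8: cell (0,1)='.' (+1 fires, +3 burnt)
Step 9: cell (0,1)='.' (+0 fires, +1 burnt)
  fire out at step 9

7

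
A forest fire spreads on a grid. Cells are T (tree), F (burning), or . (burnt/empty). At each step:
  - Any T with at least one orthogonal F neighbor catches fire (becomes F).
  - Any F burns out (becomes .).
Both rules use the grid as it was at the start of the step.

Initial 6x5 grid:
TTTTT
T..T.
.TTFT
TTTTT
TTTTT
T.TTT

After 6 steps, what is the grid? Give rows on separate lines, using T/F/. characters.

Step 1: 4 trees catch fire, 1 burn out
  TTTTT
  T..F.
  .TF.F
  TTTFT
  TTTTT
  T.TTT
Step 2: 5 trees catch fire, 4 burn out
  TTTFT
  T....
  .F...
  TTF.F
  TTTFT
  T.TTT
Step 3: 6 trees catch fire, 5 burn out
  TTF.F
  T....
  .....
  TF...
  TTF.F
  T.TFT
Step 4: 5 trees catch fire, 6 burn out
  TF...
  T....
  .....
  F....
  TF...
  T.F.F
Step 5: 2 trees catch fire, 5 burn out
  F....
  T....
  .....
  .....
  F....
  T....
Step 6: 2 trees catch fire, 2 burn out
  .....
  F....
  .....
  .....
  .....
  F....

.....
F....
.....
.....
.....
F....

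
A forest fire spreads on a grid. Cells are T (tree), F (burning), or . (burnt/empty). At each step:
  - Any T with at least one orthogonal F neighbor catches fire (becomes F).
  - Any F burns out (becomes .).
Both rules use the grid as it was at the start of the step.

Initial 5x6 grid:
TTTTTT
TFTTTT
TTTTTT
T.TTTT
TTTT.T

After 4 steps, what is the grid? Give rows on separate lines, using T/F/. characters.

Step 1: 4 trees catch fire, 1 burn out
  TFTTTT
  F.FTTT
  TFTTTT
  T.TTTT
  TTTT.T
Step 2: 5 trees catch fire, 4 burn out
  F.FTTT
  ...FTT
  F.FTTT
  T.TTTT
  TTTT.T
Step 3: 5 trees catch fire, 5 burn out
  ...FTT
  ....FT
  ...FTT
  F.FTTT
  TTTT.T
Step 4: 6 trees catch fire, 5 burn out
  ....FT
  .....F
  ....FT
  ...FTT
  FTFT.T

....FT
.....F
....FT
...FTT
FTFT.T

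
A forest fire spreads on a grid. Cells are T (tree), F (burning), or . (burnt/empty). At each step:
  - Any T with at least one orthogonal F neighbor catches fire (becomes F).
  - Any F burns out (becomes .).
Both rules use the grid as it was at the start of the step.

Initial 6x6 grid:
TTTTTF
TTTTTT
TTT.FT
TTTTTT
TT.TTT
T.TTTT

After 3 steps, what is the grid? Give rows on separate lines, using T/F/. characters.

Step 1: 5 trees catch fire, 2 burn out
  TTTTF.
  TTTTFF
  TTT..F
  TTTTFT
  TT.TTT
  T.TTTT
Step 2: 5 trees catch fire, 5 burn out
  TTTF..
  TTTF..
  TTT...
  TTTF.F
  TT.TFT
  T.TTTT
Step 3: 6 trees catch fire, 5 burn out
  TTF...
  TTF...
  TTT...
  TTF...
  TT.F.F
  T.TTFT

TTF...
TTF...
TTT...
TTF...
TT.F.F
T.TTFT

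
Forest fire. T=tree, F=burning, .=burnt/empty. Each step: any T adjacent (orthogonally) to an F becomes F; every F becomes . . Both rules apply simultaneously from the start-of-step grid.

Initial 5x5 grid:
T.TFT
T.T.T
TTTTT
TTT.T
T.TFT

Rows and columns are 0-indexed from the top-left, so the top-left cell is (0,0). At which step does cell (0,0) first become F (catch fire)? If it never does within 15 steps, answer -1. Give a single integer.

Step 1: cell (0,0)='T' (+4 fires, +2 burnt)
Step 2: cell (0,0)='T' (+4 fires, +4 burnt)
Step 3: cell (0,0)='T' (+3 fires, +4 burnt)
Step 4: cell (0,0)='T' (+3 fires, +3 burnt)
Step 5: cell (0,0)='T' (+2 fires, +3 burnt)
Step 6: cell (0,0)='T' (+1 fires, +2 burnt)
Step 7: cell (0,0)='F' (+1 fires, +1 burnt)
  -> target ignites at step 7
Step 8: cell (0,0)='.' (+0 fires, +1 burnt)
  fire out at step 8

7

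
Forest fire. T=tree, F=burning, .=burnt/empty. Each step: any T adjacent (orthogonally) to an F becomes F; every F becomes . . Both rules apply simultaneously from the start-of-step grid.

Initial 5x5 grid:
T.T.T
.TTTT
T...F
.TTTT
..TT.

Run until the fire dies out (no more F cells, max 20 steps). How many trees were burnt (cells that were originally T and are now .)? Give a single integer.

Step 1: +2 fires, +1 burnt (F count now 2)
Step 2: +3 fires, +2 burnt (F count now 3)
Step 3: +3 fires, +3 burnt (F count now 3)
Step 4: +4 fires, +3 burnt (F count now 4)
Step 5: +0 fires, +4 burnt (F count now 0)
Fire out after step 5
Initially T: 14, now '.': 23
Total burnt (originally-T cells now '.'): 12

Answer: 12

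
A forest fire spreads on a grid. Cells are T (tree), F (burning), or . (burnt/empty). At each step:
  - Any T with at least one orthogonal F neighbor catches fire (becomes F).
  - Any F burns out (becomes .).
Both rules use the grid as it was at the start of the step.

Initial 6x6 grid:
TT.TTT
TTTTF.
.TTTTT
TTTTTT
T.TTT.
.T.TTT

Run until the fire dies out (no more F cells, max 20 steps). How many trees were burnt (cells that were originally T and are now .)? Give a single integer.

Answer: 27

Derivation:
Step 1: +3 fires, +1 burnt (F count now 3)
Step 2: +6 fires, +3 burnt (F count now 6)
Step 3: +5 fires, +6 burnt (F count now 5)
Step 4: +6 fires, +5 burnt (F count now 6)
Step 5: +5 fires, +6 burnt (F count now 5)
Step 6: +1 fires, +5 burnt (F count now 1)
Step 7: +1 fires, +1 burnt (F count now 1)
Step 8: +0 fires, +1 burnt (F count now 0)
Fire out after step 8
Initially T: 28, now '.': 35
Total burnt (originally-T cells now '.'): 27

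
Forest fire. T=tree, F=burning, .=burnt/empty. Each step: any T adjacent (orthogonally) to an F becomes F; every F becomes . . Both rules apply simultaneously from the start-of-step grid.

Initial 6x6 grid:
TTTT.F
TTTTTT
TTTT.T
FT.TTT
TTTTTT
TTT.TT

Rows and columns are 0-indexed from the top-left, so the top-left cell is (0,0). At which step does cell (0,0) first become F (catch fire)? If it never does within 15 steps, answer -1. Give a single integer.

Step 1: cell (0,0)='T' (+4 fires, +2 burnt)
Step 2: cell (0,0)='T' (+6 fires, +4 burnt)
Step 3: cell (0,0)='F' (+7 fires, +6 burnt)
  -> target ignites at step 3
Step 4: cell (0,0)='.' (+8 fires, +7 burnt)
Step 5: cell (0,0)='.' (+4 fires, +8 burnt)
Step 6: cell (0,0)='.' (+1 fires, +4 burnt)
Step 7: cell (0,0)='.' (+0 fires, +1 burnt)
  fire out at step 7

3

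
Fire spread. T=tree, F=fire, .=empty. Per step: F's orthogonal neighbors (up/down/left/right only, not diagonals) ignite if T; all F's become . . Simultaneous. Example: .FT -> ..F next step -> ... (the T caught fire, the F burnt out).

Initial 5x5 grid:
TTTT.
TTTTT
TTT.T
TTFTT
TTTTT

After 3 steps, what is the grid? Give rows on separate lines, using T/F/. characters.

Step 1: 4 trees catch fire, 1 burn out
  TTTT.
  TTTTT
  TTF.T
  TF.FT
  TTFTT
Step 2: 6 trees catch fire, 4 burn out
  TTTT.
  TTFTT
  TF..T
  F...F
  TF.FT
Step 3: 7 trees catch fire, 6 burn out
  TTFT.
  TF.FT
  F...F
  .....
  F...F

TTFT.
TF.FT
F...F
.....
F...F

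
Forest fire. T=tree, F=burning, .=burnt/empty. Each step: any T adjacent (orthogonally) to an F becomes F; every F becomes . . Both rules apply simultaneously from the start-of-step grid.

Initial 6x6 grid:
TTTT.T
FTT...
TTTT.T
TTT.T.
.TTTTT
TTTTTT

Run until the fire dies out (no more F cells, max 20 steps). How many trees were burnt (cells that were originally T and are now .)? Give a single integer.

Answer: 25

Derivation:
Step 1: +3 fires, +1 burnt (F count now 3)
Step 2: +4 fires, +3 burnt (F count now 4)
Step 3: +3 fires, +4 burnt (F count now 3)
Step 4: +4 fires, +3 burnt (F count now 4)
Step 5: +2 fires, +4 burnt (F count now 2)
Step 6: +3 fires, +2 burnt (F count now 3)
Step 7: +2 fires, +3 burnt (F count now 2)
Step 8: +3 fires, +2 burnt (F count now 3)
Step 9: +1 fires, +3 burnt (F count now 1)
Step 10: +0 fires, +1 burnt (F count now 0)
Fire out after step 10
Initially T: 27, now '.': 34
Total burnt (originally-T cells now '.'): 25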